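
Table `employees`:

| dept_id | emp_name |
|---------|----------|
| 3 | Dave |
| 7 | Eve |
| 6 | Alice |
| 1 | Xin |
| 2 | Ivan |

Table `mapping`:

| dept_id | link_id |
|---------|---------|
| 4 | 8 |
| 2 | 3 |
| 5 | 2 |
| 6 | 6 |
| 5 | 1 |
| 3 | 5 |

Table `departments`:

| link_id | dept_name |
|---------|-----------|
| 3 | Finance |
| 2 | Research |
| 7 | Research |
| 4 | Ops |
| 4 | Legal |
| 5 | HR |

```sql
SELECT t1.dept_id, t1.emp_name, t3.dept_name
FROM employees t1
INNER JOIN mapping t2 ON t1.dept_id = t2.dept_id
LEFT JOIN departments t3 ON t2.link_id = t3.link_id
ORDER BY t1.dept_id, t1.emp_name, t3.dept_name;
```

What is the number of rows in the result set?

Evaluate left to right. First `employees t1 INNER JOIN mapping t2` on dept_id: 3 row(s).
Then LEFT JOIN `departments t3` on link_id: each of those 3 rows is kept; rows whose t2.link_id has no match in t3 get NULL for t3's columns.
Result: 3 row(s).

3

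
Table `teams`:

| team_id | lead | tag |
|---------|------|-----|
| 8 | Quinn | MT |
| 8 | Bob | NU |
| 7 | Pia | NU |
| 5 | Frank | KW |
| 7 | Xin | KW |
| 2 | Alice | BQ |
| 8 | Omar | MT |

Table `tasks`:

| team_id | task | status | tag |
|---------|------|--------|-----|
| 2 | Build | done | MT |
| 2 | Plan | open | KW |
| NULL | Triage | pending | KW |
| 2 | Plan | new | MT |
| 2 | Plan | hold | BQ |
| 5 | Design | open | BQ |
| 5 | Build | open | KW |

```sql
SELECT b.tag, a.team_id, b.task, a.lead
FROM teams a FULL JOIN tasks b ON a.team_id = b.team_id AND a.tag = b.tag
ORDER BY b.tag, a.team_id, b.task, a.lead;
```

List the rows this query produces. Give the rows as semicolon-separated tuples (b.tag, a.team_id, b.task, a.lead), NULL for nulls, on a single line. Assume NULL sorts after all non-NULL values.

(BQ, 2, Plan, Alice); (BQ, NULL, Design, NULL); (KW, 5, Build, Frank); (KW, NULL, Plan, NULL); (KW, NULL, Triage, NULL); (MT, NULL, Build, NULL); (MT, NULL, Plan, NULL); (NULL, 7, NULL, Pia); (NULL, 7, NULL, Xin); (NULL, 8, NULL, Bob); (NULL, 8, NULL, Omar); (NULL, 8, NULL, Quinn)

FULL OUTER JOIN keeps every row from both sides; unmatched rows get NULL for the other side's columns.
Matching on a.team_id = b.team_id AND a.tag = b.tag. A NULL in a compared column never satisfies the condition.
- team_id=8, tag=MT: no b row matches, row kept with b columns NULL.
- team_id=8, tag=NU: no b row matches, row kept with b columns NULL.
- team_id=7, tag=NU: no b row matches, row kept with b columns NULL.
- team_id=5, tag=KW: 1 matching b row(s), so 1 row(s) emitted.
- team_id=7, tag=KW: no b row matches, row kept with b columns NULL.
- team_id=2, tag=BQ: 1 matching b row(s), so 1 row(s) emitted.
- team_id=8, tag=MT: no b row matches, row kept with b columns NULL.
- plus 5 unmatched b row(s), each kept with NULL a columns.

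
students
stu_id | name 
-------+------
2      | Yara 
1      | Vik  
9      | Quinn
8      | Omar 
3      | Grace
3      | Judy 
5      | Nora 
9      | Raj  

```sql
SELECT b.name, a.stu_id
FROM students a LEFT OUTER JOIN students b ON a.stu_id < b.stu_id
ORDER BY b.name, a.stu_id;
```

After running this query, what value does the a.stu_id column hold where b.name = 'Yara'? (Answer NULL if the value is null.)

LEFT JOIN keeps every row from `students a`; unmatched rows get NULL for `students b`'s columns.
Matching on a.stu_id < b.stu_id.
- stu_id=2: 6 matching b row(s), so 6 row(s) emitted.
- stu_id=1: 7 matching b row(s), so 7 row(s) emitted.
- stu_id=9: no b row matches, row kept with b columns NULL.
- stu_id=8: 2 matching b row(s), so 2 row(s) emitted.
- stu_id=3: 4 matching b row(s), so 4 row(s) emitted.
- stu_id=3: 4 matching b row(s), so 4 row(s) emitted.
- stu_id=5: 3 matching b row(s), so 3 row(s) emitted.
- stu_id=9: no b row matches, row kept with b columns NULL.

1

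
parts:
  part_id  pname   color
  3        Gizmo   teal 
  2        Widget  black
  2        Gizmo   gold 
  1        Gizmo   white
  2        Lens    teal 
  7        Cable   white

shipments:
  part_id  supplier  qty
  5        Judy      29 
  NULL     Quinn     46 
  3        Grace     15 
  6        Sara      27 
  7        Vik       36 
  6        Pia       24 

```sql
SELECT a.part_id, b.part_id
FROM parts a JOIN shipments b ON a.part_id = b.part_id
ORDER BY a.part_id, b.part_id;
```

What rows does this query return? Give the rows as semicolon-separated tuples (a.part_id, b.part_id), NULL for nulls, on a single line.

INNER JOIN keeps only pairs where the ON condition holds.
Matching on a.part_id = b.part_id. A NULL in a compared column never satisfies the condition.
- a (part_id=3) pairs with 1 row(s) of b.
- a (part_id=2) has no partner → excluded.
- a (part_id=2) has no partner → excluded.
- a (part_id=1) has no partner → excluded.
- a (part_id=2) has no partner → excluded.
- a (part_id=7) pairs with 1 row(s) of b.
After projecting and ordering:
a.part_id | b.part_id
3 | 3
7 | 7

(3, 3); (7, 7)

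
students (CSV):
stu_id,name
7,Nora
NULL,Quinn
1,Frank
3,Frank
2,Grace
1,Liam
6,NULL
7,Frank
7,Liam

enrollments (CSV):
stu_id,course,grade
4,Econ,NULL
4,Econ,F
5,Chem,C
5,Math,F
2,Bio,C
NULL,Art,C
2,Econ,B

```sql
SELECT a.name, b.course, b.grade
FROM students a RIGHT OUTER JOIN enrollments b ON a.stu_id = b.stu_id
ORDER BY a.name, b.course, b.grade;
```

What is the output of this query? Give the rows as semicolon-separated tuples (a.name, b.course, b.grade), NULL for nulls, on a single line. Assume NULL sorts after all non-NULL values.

RIGHT JOIN keeps every row from `enrollments`; unmatched rows get NULL for `students`'s columns.
Matching on a.stu_id = b.stu_id. A NULL in a compared column never satisfies the condition.
Matched pairs: 2; unmatched b rows kept: 5.

(Grace, Bio, C); (Grace, Econ, B); (NULL, Art, C); (NULL, Chem, C); (NULL, Econ, F); (NULL, Econ, NULL); (NULL, Math, F)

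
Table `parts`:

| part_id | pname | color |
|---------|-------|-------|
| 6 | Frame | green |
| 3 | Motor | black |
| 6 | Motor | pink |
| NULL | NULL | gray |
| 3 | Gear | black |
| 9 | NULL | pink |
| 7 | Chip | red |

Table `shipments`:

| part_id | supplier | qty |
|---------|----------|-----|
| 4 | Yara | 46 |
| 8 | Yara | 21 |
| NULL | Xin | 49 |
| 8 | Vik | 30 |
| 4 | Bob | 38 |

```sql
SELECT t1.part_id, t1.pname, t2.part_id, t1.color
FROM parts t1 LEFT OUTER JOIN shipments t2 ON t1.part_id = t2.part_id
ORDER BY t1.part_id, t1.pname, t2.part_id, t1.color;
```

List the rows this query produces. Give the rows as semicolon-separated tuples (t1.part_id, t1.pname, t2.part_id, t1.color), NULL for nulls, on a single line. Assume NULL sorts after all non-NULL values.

(3, Gear, NULL, black); (3, Motor, NULL, black); (6, Frame, NULL, green); (6, Motor, NULL, pink); (7, Chip, NULL, red); (9, NULL, NULL, pink); (NULL, NULL, NULL, gray)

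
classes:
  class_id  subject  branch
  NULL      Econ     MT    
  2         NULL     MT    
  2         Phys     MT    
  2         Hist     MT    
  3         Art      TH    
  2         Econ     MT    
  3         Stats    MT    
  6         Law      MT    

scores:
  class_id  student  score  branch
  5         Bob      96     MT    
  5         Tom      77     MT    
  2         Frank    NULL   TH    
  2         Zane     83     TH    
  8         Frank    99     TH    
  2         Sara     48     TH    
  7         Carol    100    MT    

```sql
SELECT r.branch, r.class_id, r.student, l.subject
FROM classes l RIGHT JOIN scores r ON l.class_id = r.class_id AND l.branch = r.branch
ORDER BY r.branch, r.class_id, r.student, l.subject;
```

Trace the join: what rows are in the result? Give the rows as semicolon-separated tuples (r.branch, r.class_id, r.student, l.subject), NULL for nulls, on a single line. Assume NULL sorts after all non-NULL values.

RIGHT JOIN keeps every row from `scores`; unmatched rows get NULL for `classes`'s columns.
Matching on l.class_id = r.class_id AND l.branch = r.branch. A NULL in a compared column never satisfies the condition.
Matched pairs: 0; unmatched r rows kept: 7.

(MT, 5, Bob, NULL); (MT, 5, Tom, NULL); (MT, 7, Carol, NULL); (TH, 2, Frank, NULL); (TH, 2, Sara, NULL); (TH, 2, Zane, NULL); (TH, 8, Frank, NULL)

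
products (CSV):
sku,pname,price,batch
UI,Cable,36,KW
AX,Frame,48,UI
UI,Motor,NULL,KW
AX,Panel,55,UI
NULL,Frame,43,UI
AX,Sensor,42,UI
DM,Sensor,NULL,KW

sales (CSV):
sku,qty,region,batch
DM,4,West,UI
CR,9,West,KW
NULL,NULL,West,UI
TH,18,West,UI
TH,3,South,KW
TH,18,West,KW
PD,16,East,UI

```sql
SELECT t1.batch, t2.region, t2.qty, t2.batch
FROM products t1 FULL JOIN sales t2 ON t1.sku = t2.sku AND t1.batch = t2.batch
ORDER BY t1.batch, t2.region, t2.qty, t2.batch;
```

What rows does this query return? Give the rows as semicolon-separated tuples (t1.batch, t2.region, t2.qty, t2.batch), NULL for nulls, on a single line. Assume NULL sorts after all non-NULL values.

FULL OUTER JOIN keeps every row from both sides; unmatched rows get NULL for the other side's columns.
Matching on t1.sku = t2.sku AND t1.batch = t2.batch. A NULL in a compared column never satisfies the condition.
- t1[0] sku=UI, batch=KW → no match; kept with NULLs on the t2 side.
- t1[1] sku=AX, batch=UI → no match; kept with NULLs on the t2 side.
- t1[2] sku=UI, batch=KW → no match; kept with NULLs on the t2 side.
- t1[3] sku=AX, batch=UI → no match; kept with NULLs on the t2 side.
- t1[4] sku=NULL, batch=UI → no match; kept with NULLs on the t2 side.
- t1[5] sku=AX, batch=UI → no match; kept with NULLs on the t2 side.
- t1[6] sku=DM, batch=KW → no match; kept with NULLs on the t2 side.
- 7 row(s) from t2 found no t1 partner → padded with NULL.

(KW, NULL, NULL, NULL); (KW, NULL, NULL, NULL); (KW, NULL, NULL, NULL); (UI, NULL, NULL, NULL); (UI, NULL, NULL, NULL); (UI, NULL, NULL, NULL); (UI, NULL, NULL, NULL); (NULL, East, 16, UI); (NULL, South, 3, KW); (NULL, West, 4, UI); (NULL, West, 9, KW); (NULL, West, 18, KW); (NULL, West, 18, UI); (NULL, West, NULL, UI)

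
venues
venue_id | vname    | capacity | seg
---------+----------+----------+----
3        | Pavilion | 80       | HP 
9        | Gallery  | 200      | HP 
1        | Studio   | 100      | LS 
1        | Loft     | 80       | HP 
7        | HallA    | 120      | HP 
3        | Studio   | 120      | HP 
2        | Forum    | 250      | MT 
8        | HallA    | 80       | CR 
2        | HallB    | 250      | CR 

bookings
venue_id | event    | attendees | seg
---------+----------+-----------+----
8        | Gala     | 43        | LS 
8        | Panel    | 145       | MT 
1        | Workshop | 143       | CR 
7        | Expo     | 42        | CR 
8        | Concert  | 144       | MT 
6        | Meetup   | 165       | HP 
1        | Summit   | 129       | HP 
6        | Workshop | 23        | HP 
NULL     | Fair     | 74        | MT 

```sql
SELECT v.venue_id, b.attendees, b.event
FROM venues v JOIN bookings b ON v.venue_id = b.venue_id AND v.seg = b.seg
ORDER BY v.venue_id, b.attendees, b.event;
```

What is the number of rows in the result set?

1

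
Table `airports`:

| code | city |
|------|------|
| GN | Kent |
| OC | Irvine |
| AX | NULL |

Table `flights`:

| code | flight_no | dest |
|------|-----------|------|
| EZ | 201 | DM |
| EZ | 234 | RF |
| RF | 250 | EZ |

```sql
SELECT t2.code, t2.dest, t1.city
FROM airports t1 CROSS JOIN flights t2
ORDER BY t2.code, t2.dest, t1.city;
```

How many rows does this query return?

9

CROSS JOIN pairs every row of `airports` with every row of `flights`: 3 × 3 = 9 rows.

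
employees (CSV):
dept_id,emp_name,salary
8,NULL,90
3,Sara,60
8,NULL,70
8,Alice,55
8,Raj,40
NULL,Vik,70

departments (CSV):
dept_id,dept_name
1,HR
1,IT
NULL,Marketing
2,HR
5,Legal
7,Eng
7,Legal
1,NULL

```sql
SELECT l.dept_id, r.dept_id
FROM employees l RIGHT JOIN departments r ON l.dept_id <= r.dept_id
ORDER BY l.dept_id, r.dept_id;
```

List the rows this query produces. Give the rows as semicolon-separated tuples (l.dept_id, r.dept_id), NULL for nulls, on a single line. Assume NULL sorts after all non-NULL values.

(3, 5); (3, 7); (3, 7); (NULL, 1); (NULL, 1); (NULL, 1); (NULL, 2); (NULL, NULL)

RIGHT JOIN keeps every row from `departments`; unmatched rows get NULL for `employees`'s columns.
Matching on l.dept_id <= r.dept_id. A NULL in a compared column never satisfies the condition.
- l (dept_id=8) has no partner in r.
- l (dept_id=3) pairs with 3 row(s) of r.
- l (dept_id=8) has no partner in r.
- l (dept_id=8) has no partner in r.
- l (dept_id=8) has no partner in r.
- l (dept_id=NULL) has no partner in r.
- 5 r row(s) had no l match → kept, l columns NULL.
After projecting and ordering:
l.dept_id | r.dept_id
3 | 5
3 | 7
3 | 7
NULL | 1
NULL | 1
NULL | 1
NULL | 2
NULL | NULL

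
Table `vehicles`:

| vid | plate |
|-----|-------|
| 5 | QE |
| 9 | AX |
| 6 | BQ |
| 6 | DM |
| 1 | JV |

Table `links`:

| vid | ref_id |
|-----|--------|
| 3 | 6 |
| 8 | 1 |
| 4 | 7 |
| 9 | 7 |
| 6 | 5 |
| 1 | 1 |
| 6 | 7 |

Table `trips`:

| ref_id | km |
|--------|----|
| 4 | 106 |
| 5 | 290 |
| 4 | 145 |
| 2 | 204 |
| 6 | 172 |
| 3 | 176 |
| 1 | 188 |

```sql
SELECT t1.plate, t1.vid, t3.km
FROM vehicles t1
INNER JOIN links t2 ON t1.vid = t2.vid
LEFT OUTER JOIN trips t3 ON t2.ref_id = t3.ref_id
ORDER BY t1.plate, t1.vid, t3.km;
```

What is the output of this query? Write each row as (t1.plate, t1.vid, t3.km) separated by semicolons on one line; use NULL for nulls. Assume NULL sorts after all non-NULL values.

Evaluate left to right. First `vehicles t1 INNER JOIN links t2` on vid: 6 row(s).
Then LEFT JOIN `trips t3` on ref_id: each of those 6 rows is kept; rows whose t2.ref_id has no match in t3 get NULL for t3's columns.

(AX, 9, NULL); (BQ, 6, 290); (BQ, 6, NULL); (DM, 6, 290); (DM, 6, NULL); (JV, 1, 188)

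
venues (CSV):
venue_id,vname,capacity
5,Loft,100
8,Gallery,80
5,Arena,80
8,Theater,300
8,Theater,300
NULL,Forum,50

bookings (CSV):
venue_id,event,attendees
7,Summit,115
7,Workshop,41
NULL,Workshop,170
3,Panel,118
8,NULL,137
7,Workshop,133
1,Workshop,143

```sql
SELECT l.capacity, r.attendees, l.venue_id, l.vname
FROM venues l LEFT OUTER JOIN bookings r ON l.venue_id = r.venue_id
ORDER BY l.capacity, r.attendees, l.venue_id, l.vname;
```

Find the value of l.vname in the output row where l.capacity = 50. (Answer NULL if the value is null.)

LEFT JOIN keeps every row from `venues`; unmatched rows get NULL for `bookings`'s columns.
Matching on l.venue_id = r.venue_id. A NULL in a compared column never satisfies the condition.
- l (venue_id=5) has no partner → padded with NULL.
- l (venue_id=8) pairs with 1 row(s) of r.
- l (venue_id=5) has no partner → padded with NULL.
- l (venue_id=8) pairs with 1 row(s) of r.
- l (venue_id=8) pairs with 1 row(s) of r.
- l (venue_id=NULL) has no partner → padded with NULL.

Forum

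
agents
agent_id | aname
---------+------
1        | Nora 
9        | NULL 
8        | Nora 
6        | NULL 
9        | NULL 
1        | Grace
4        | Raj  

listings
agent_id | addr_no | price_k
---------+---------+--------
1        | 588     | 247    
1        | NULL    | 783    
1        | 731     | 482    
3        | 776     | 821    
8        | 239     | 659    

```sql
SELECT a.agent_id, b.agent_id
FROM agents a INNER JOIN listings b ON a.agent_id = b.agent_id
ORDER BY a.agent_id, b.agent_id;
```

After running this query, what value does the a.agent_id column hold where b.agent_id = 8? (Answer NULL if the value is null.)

8

INNER JOIN keeps only pairs where the ON condition holds.
Matching on a.agent_id = b.agent_id.
- a (agent_id=1) pairs with 3 row(s) of b.
- a (agent_id=9) has no partner → excluded.
- a (agent_id=8) pairs with 1 row(s) of b.
- a (agent_id=6) has no partner → excluded.
- a (agent_id=9) has no partner → excluded.
- a (agent_id=1) pairs with 3 row(s) of b.
- a (agent_id=4) has no partner → excluded.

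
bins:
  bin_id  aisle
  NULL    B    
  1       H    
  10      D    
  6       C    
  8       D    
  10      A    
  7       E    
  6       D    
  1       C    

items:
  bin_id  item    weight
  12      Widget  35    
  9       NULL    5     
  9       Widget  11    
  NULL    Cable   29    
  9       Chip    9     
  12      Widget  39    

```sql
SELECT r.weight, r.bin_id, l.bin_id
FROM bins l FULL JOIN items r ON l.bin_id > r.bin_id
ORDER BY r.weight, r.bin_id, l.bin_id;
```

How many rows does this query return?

FULL OUTER JOIN keeps every row from both sides; unmatched rows get NULL for the other side's columns.
Matching on l.bin_id > r.bin_id. A NULL in a compared column never satisfies the condition.
Matched pairs: 6; unmatched l rows kept: 7; unmatched r rows kept: 3.
Total: 6 matched + 10 padded = 16 rows.

16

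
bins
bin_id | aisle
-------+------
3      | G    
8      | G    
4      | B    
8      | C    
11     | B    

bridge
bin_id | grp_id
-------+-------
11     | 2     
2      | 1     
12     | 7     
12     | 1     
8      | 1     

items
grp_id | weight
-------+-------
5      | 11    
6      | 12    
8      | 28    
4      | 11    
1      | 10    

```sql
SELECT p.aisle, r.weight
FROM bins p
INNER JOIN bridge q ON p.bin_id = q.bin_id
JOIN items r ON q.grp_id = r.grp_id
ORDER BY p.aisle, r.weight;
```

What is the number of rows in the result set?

2

Evaluate left to right. First `bins p INNER JOIN bridge q` on bin_id: 3 row(s).
Then INNER JOIN `items r` on grp_id: keep only rows whose q.grp_id appears in r.
Result: 2 row(s).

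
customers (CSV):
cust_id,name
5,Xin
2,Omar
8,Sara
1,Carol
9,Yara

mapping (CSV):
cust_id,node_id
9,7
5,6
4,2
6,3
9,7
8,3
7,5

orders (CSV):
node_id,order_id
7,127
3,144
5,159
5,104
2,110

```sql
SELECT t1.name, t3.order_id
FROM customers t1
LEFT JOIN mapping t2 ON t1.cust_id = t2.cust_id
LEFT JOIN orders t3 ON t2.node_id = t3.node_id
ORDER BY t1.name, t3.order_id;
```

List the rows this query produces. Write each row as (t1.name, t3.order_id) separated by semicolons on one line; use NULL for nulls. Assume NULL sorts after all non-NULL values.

Step 1 — t1 LEFT JOIN t2 on cust_id → 6 row(s).
Then LEFT JOIN `orders t3` on node_id: each of those 6 rows is kept; rows whose t2.node_id has no match in t3 get NULL for t3's columns.

(Carol, NULL); (Omar, NULL); (Sara, 144); (Xin, NULL); (Yara, 127); (Yara, 127)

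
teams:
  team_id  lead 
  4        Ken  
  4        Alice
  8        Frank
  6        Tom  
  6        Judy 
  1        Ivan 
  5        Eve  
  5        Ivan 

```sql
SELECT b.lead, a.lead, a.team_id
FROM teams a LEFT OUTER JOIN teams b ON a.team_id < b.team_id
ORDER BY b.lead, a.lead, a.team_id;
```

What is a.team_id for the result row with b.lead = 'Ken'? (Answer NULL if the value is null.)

LEFT JOIN keeps every row from `teams a`; unmatched rows get NULL for `teams b`'s columns.
Matching on a.team_id < b.team_id.
- a row (team_id=4): matches 5 b row(s) → 5 output row(s).
- a row (team_id=4): matches 5 b row(s) → 5 output row(s).
- a row (team_id=8): no match → kept, b columns NULL.
- a row (team_id=6): matches 1 b row(s) → 1 output row(s).
- a row (team_id=6): matches 1 b row(s) → 1 output row(s).
- a row (team_id=1): matches 7 b row(s) → 7 output row(s).
- a row (team_id=5): matches 3 b row(s) → 3 output row(s).
- a row (team_id=5): matches 3 b row(s) → 3 output row(s).

1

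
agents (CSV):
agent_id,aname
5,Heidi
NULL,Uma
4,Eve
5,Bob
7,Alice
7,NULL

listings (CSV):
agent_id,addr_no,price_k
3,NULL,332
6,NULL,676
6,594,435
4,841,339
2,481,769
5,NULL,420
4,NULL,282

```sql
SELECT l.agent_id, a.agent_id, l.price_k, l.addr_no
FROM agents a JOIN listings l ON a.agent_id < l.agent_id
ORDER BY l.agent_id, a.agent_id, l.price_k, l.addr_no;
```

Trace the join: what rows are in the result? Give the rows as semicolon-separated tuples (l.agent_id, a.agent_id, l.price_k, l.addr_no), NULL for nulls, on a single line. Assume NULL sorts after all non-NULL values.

INNER JOIN keeps only pairs where the ON condition holds.
Matching on a.agent_id < l.agent_id. A NULL in a compared column never satisfies the condition.
- a (agent_id=5) pairs with 2 row(s) of l.
- a (agent_id=NULL) has no partner → excluded.
- a (agent_id=4) pairs with 3 row(s) of l.
- a (agent_id=5) pairs with 2 row(s) of l.
- a (agent_id=7) has no partner → excluded.
- a (agent_id=7) has no partner → excluded.
After projecting and ordering:
l.agent_id | a.agent_id | l.price_k | l.addr_no
5 | 4 | 420 | NULL
6 | 4 | 435 | 594
6 | 4 | 676 | NULL
6 | 5 | 435 | 594
6 | 5 | 435 | 594
6 | 5 | 676 | NULL
6 | 5 | 676 | NULL

(5, 4, 420, NULL); (6, 4, 435, 594); (6, 4, 676, NULL); (6, 5, 435, 594); (6, 5, 435, 594); (6, 5, 676, NULL); (6, 5, 676, NULL)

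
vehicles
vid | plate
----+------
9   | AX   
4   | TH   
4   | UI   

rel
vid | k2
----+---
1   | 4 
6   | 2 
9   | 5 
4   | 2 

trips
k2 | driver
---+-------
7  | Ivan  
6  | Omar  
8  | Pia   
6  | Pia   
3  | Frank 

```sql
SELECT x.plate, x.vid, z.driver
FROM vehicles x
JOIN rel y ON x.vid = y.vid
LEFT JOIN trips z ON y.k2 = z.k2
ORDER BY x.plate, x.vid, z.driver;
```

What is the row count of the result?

Step 1 — x INNER JOIN y on vid → 3 row(s).
Then LEFT JOIN `trips z` on k2: each of those 3 rows is kept; rows whose y.k2 has no match in z get NULL for z's columns.
Result: 3 row(s).

3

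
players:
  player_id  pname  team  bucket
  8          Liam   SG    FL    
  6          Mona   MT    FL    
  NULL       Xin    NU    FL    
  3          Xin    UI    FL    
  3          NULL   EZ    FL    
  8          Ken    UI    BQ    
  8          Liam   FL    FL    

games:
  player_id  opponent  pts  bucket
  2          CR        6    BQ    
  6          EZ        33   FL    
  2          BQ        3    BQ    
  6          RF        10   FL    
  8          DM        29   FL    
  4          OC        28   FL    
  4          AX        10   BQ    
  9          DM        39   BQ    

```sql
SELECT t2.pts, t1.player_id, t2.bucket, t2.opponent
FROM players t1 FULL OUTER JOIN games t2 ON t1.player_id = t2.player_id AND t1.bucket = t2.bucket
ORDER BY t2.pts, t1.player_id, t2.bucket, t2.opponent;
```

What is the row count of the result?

13

FULL OUTER JOIN keeps every row from both sides; unmatched rows get NULL for the other side's columns.
Matching on t1.player_id = t2.player_id AND t1.bucket = t2.bucket. A NULL in a compared column never satisfies the condition.
Matched pairs: 4; unmatched t1 rows kept: 4; unmatched t2 rows kept: 5.
Total: 4 matched + 9 padded = 13 rows.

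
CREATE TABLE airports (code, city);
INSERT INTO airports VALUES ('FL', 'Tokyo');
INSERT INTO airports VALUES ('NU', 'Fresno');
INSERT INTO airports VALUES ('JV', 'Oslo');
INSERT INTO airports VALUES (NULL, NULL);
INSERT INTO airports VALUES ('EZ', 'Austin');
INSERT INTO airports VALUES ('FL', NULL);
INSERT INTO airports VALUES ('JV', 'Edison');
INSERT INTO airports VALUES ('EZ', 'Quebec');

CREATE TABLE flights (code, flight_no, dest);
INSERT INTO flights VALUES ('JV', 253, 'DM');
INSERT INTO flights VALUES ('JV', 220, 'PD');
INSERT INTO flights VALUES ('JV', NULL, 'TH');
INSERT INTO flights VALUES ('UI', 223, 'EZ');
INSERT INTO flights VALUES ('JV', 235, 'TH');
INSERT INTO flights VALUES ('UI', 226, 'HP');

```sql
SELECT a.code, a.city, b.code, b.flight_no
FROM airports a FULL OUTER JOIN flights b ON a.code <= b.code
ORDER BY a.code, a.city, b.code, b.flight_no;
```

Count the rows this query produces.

39

FULL OUTER JOIN keeps every row from both sides; unmatched rows get NULL for the other side's columns.
Matching on a.code <= b.code. A NULL in a compared column never satisfies the condition.
Matched pairs: 38; unmatched a rows kept: 1; unmatched b rows kept: 0.
Total: 38 matched + 1 padded = 39 rows.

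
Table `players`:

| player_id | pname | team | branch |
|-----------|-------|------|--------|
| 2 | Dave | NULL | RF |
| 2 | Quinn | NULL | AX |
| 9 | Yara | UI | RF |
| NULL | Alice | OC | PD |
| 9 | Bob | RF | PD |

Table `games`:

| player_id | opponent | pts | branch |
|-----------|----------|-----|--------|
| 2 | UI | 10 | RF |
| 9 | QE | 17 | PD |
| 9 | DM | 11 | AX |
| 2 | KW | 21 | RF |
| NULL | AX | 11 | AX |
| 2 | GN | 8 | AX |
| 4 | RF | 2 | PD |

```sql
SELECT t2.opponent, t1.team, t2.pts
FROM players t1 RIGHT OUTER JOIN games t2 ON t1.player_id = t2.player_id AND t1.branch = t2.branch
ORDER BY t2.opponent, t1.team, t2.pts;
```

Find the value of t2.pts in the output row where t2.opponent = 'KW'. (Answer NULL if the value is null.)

RIGHT JOIN keeps every row from `games`; unmatched rows get NULL for `players`'s columns.
Matching on t1.player_id = t2.player_id AND t1.branch = t2.branch. A NULL in a compared column never satisfies the condition.
Matched pairs: 4; unmatched t2 rows kept: 3.

21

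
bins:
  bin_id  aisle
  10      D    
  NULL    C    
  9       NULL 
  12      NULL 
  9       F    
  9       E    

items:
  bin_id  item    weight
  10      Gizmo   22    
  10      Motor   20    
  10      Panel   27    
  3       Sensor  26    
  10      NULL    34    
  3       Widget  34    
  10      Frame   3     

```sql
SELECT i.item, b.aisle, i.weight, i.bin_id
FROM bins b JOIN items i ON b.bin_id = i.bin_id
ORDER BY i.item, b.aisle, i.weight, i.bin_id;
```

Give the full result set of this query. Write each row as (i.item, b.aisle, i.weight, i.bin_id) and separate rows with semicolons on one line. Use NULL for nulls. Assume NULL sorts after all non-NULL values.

INNER JOIN keeps only pairs where the ON condition holds.
Matching on b.bin_id = i.bin_id. A NULL in a compared column never satisfies the condition.
Matched pairs: 5.

(Frame, D, 3, 10); (Gizmo, D, 22, 10); (Motor, D, 20, 10); (Panel, D, 27, 10); (NULL, D, 34, 10)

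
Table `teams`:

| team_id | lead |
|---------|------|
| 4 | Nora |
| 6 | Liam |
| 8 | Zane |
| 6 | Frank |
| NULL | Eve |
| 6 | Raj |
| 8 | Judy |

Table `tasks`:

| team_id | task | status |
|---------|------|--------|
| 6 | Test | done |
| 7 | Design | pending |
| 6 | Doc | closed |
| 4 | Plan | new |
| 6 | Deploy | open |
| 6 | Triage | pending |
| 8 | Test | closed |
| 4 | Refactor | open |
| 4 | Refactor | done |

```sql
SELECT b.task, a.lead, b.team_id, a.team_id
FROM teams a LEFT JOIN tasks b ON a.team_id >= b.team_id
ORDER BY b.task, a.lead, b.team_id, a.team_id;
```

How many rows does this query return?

LEFT JOIN keeps every row from `teams`; unmatched rows get NULL for `tasks`'s columns.
Matching on a.team_id >= b.team_id. A NULL in a compared column never satisfies the condition.
Matched pairs: 42; unmatched a rows kept: 1.
Total: 42 matched + 1 padded = 43 rows.

43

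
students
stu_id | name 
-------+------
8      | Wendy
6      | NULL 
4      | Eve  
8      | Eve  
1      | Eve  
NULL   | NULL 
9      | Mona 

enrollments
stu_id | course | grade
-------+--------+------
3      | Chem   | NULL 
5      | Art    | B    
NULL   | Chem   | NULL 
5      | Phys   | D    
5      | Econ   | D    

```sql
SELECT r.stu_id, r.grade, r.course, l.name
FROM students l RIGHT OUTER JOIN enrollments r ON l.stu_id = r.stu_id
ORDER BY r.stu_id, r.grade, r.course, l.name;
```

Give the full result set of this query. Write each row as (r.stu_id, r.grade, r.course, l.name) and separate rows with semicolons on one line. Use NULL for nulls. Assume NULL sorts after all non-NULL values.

RIGHT JOIN keeps every row from `enrollments`; unmatched rows get NULL for `students`'s columns.
Matching on l.stu_id = r.stu_id. A NULL in a compared column never satisfies the condition.
- l (stu_id=8) has no partner in r.
- l (stu_id=6) has no partner in r.
- l (stu_id=4) has no partner in r.
- l (stu_id=8) has no partner in r.
- l (stu_id=1) has no partner in r.
- l (stu_id=NULL) has no partner in r.
- l (stu_id=9) has no partner in r.
- 5 row(s) from r found no l partner → padded with NULL.
After projecting and ordering:
r.stu_id | r.grade | r.course | l.name
3 | NULL | Chem | NULL
5 | B | Art | NULL
5 | D | Econ | NULL
5 | D | Phys | NULL
NULL | NULL | Chem | NULL

(3, NULL, Chem, NULL); (5, B, Art, NULL); (5, D, Econ, NULL); (5, D, Phys, NULL); (NULL, NULL, Chem, NULL)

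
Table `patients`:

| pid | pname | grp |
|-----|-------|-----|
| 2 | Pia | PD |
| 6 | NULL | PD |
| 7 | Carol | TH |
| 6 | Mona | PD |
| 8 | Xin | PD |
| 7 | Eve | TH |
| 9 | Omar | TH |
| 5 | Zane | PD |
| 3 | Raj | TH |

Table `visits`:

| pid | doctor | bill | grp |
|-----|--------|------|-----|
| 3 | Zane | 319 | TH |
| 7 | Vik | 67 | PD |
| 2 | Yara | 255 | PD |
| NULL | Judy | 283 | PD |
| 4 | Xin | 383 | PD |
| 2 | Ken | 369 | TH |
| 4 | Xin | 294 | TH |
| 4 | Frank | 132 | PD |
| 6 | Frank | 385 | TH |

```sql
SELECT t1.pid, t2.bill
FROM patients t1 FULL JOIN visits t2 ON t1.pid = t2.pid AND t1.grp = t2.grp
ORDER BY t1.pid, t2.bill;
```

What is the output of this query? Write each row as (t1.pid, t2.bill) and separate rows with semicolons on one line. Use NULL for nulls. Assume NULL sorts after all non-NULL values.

FULL OUTER JOIN keeps every row from both sides; unmatched rows get NULL for the other side's columns.
Matching on t1.pid = t2.pid AND t1.grp = t2.grp. A NULL in a compared column never satisfies the condition.
- pid=2, grp=PD: 1 matching t2 row(s), so 1 row(s) emitted.
- pid=6, grp=PD: no t2 row matches, row kept with t2 columns NULL.
- pid=7, grp=TH: no t2 row matches, row kept with t2 columns NULL.
- pid=6, grp=PD: no t2 row matches, row kept with t2 columns NULL.
- pid=8, grp=PD: no t2 row matches, row kept with t2 columns NULL.
- pid=7, grp=TH: no t2 row matches, row kept with t2 columns NULL.
- pid=9, grp=TH: no t2 row matches, row kept with t2 columns NULL.
- pid=5, grp=PD: no t2 row matches, row kept with t2 columns NULL.
- pid=3, grp=TH: 1 matching t2 row(s), so 1 row(s) emitted.
- 7 row(s) from t2 found no t1 partner → padded with NULL.

(2, 255); (3, 319); (5, NULL); (6, NULL); (6, NULL); (7, NULL); (7, NULL); (8, NULL); (9, NULL); (NULL, 67); (NULL, 132); (NULL, 283); (NULL, 294); (NULL, 369); (NULL, 383); (NULL, 385)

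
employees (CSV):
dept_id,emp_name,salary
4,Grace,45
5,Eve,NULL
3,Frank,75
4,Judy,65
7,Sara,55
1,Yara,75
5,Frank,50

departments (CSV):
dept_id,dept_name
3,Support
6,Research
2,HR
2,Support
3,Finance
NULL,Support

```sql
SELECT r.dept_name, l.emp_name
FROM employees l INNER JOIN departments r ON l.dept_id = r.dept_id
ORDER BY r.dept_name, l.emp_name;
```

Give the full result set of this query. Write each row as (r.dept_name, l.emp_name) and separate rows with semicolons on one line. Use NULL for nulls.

(Finance, Frank); (Support, Frank)

INNER JOIN keeps only pairs where the ON condition holds.
Matching on l.dept_id = r.dept_id. A NULL in a compared column never satisfies the condition.
- l[0] dept_id=4 → no match; dropped.
- l[1] dept_id=5 → no match; dropped.
- l[2] dept_id=3 → 2 match(es) in r → 2 row(s).
- l[3] dept_id=4 → no match; dropped.
- l[4] dept_id=7 → no match; dropped.
- l[5] dept_id=1 → no match; dropped.
- l[6] dept_id=5 → no match; dropped.
After projecting and ordering:
r.dept_name | l.emp_name
Finance | Frank
Support | Frank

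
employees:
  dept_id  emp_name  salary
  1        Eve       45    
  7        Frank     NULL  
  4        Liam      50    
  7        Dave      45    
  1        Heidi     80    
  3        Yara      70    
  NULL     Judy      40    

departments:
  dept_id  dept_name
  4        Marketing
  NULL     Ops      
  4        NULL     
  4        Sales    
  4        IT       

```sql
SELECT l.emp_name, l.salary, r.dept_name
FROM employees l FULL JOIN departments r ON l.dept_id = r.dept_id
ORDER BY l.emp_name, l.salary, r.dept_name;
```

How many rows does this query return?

FULL OUTER JOIN keeps every row from both sides; unmatched rows get NULL for the other side's columns.
Matching on l.dept_id = r.dept_id. A NULL in a compared column never satisfies the condition.
- l (dept_id=1) has no partner → padded with NULL.
- l (dept_id=7) has no partner → padded with NULL.
- l (dept_id=4) pairs with 4 row(s) of r.
- l (dept_id=7) has no partner → padded with NULL.
- l (dept_id=1) has no partner → padded with NULL.
- l (dept_id=3) has no partner → padded with NULL.
- l (dept_id=NULL) has no partner → padded with NULL.
- 1 r row(s) had no l match → kept, l columns NULL.
Total: 4 matched + 7 padded = 11 rows.

11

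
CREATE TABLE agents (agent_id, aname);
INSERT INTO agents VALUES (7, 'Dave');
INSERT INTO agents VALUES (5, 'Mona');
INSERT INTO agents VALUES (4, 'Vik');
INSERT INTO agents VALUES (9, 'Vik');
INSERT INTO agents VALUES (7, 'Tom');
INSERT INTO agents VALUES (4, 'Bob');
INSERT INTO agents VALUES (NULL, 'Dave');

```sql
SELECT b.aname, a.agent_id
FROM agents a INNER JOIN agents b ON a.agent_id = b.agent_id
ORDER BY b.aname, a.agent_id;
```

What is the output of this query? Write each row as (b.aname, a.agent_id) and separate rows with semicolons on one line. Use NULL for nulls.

INNER JOIN keeps only pairs where the ON condition holds.
Matching on a.agent_id = b.agent_id. A NULL in a compared column never satisfies the condition.
- a (agent_id=7) pairs with 2 row(s) of b.
- a (agent_id=5) pairs with 1 row(s) of b.
- a (agent_id=4) pairs with 2 row(s) of b.
- a (agent_id=9) pairs with 1 row(s) of b.
- a (agent_id=7) pairs with 2 row(s) of b.
- a (agent_id=4) pairs with 2 row(s) of b.
- a (agent_id=NULL) has no partner → excluded.
After projecting and ordering:
b.aname | a.agent_id
Bob | 4
Bob | 4
Dave | 7
Dave | 7
Mona | 5
Tom | 7
Tom | 7
Vik | 4
Vik | 4
Vik | 9

(Bob, 4); (Bob, 4); (Dave, 7); (Dave, 7); (Mona, 5); (Tom, 7); (Tom, 7); (Vik, 4); (Vik, 4); (Vik, 9)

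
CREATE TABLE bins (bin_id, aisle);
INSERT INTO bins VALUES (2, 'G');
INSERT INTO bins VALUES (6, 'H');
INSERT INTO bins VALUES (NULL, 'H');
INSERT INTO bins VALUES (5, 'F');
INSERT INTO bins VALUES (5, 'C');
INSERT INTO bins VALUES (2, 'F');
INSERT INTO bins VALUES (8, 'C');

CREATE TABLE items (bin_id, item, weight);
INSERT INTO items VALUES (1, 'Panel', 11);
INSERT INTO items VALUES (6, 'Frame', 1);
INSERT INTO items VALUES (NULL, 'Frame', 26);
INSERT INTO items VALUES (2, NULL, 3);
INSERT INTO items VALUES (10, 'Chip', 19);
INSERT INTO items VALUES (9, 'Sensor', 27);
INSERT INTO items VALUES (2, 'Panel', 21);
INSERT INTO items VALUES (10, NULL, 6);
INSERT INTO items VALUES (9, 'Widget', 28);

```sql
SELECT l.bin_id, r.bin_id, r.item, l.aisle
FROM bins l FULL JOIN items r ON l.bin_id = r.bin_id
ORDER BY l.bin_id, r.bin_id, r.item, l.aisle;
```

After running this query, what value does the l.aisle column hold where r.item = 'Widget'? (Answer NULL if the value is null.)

FULL OUTER JOIN keeps every row from both sides; unmatched rows get NULL for the other side's columns.
Matching on l.bin_id = r.bin_id. A NULL in a compared column never satisfies the condition.
- l (bin_id=2) pairs with 2 row(s) of r.
- l (bin_id=6) pairs with 1 row(s) of r.
- l (bin_id=NULL) has no partner → padded with NULL.
- l (bin_id=5) has no partner → padded with NULL.
- l (bin_id=5) has no partner → padded with NULL.
- l (bin_id=2) pairs with 2 row(s) of r.
- l (bin_id=8) has no partner → padded with NULL.
- 6 r row(s) had no l match → kept, l columns NULL.

NULL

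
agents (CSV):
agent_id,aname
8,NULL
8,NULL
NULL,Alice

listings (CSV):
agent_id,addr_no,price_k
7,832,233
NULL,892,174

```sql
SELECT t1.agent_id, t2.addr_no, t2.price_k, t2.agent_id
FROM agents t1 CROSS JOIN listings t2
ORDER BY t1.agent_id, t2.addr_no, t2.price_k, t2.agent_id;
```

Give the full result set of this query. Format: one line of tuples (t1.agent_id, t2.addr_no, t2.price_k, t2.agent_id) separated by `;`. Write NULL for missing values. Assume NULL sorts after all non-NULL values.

CROSS JOIN pairs every row of `agents` with every row of `listings`: 3 × 2 = 6 rows.

(8, 832, 233, 7); (8, 832, 233, 7); (8, 892, 174, NULL); (8, 892, 174, NULL); (NULL, 832, 233, 7); (NULL, 892, 174, NULL)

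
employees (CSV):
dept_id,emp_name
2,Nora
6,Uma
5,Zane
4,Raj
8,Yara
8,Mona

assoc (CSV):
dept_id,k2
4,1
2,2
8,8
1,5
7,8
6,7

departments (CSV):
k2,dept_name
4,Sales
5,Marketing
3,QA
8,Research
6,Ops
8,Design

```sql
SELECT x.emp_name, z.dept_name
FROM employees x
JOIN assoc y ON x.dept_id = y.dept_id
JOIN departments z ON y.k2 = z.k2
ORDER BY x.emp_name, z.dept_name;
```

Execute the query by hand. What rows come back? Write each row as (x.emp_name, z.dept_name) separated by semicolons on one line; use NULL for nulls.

(Mona, Design); (Mona, Research); (Yara, Design); (Yara, Research)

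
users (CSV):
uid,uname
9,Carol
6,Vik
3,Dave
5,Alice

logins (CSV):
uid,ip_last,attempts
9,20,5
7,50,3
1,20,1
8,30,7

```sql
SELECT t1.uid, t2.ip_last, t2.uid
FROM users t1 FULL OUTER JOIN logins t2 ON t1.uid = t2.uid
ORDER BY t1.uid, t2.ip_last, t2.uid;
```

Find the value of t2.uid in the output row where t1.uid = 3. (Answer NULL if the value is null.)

NULL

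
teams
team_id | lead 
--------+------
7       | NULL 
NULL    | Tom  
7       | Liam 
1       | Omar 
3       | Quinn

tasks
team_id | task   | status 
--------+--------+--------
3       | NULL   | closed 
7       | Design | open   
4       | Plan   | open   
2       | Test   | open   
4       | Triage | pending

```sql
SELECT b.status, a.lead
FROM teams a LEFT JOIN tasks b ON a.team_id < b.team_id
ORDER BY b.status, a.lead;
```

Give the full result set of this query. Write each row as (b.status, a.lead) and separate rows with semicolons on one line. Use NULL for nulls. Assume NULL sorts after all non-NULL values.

LEFT JOIN keeps every row from `teams`; unmatched rows get NULL for `tasks`'s columns.
Matching on a.team_id < b.team_id. A NULL in a compared column never satisfies the condition.
Matched pairs: 8; unmatched a rows kept: 3.

(closed, Omar); (open, Omar); (open, Omar); (open, Omar); (open, Quinn); (open, Quinn); (pending, Omar); (pending, Quinn); (NULL, Liam); (NULL, Tom); (NULL, NULL)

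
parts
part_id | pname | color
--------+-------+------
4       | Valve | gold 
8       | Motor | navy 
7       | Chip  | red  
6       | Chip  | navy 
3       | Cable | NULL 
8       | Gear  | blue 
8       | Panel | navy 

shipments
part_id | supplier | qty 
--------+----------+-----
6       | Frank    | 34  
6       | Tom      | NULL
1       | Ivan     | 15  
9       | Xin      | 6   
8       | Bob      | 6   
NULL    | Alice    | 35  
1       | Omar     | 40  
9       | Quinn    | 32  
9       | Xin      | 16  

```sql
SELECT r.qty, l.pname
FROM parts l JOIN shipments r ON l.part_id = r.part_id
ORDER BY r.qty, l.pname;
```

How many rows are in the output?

5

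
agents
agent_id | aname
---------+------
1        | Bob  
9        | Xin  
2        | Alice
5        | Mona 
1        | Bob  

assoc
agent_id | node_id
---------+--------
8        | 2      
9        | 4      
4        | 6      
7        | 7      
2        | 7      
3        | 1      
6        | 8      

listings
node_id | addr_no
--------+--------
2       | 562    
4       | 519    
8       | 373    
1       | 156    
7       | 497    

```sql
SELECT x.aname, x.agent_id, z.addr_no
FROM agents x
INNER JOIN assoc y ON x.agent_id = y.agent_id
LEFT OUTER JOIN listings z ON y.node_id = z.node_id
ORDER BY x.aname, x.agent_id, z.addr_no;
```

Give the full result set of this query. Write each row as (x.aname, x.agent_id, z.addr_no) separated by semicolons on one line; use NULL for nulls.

(Alice, 2, 497); (Xin, 9, 519)

Evaluate left to right. First `agents x INNER JOIN assoc y` on agent_id: 2 row(s).
Then LEFT JOIN `listings z` on node_id: each of those 2 rows is kept; rows whose y.node_id has no match in z get NULL for z's columns.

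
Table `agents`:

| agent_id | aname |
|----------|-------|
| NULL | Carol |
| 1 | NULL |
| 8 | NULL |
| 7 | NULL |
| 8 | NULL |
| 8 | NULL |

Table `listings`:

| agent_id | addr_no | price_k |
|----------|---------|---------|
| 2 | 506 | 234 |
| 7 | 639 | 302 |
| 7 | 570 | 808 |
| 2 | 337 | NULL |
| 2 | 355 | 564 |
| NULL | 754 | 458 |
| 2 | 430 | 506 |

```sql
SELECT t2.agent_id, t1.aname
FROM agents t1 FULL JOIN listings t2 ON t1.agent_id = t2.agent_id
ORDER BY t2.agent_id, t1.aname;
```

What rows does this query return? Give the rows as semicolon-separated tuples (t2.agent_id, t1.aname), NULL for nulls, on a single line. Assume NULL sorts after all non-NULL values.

FULL OUTER JOIN keeps every row from both sides; unmatched rows get NULL for the other side's columns.
Matching on t1.agent_id = t2.agent_id. A NULL in a compared column never satisfies the condition.
Matched pairs: 2; unmatched t1 rows kept: 5; unmatched t2 rows kept: 5.

(2, NULL); (2, NULL); (2, NULL); (2, NULL); (7, NULL); (7, NULL); (NULL, Carol); (NULL, NULL); (NULL, NULL); (NULL, NULL); (NULL, NULL); (NULL, NULL)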